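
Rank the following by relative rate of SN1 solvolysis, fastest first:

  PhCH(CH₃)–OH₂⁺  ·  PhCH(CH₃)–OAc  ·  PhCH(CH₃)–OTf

The skeletons are identical, so relative rate is governed entirely by leaving-group ability.
The more stable X⁻ (or X) is on its own — i.e. the weaker a base it is — the better a leaving group it makes.
PhCH(CH₃)–OTf loses OTf⁻: pKₐ(CF₃SO₃H (triflic acid)) ≈ -14
PhCH(CH₃)–OH₂⁺ loses H₂O: pKₐ(H₃O⁺) ≈ -1.7
PhCH(CH₃)–OAc loses AcO⁻: pKₐ(CH₃COOH) ≈ 4.8

PhCH(CH₃)–OTf > PhCH(CH₃)–OH₂⁺ > PhCH(CH₃)–OAc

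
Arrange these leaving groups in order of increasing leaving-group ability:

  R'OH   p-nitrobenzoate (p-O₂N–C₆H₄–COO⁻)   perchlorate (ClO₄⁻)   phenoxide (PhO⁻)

The more stable X⁻ (or X) is on its own — i.e. the weaker a base it is — the better a leaving group it makes.
perchlorate (ClO₄⁻): pKₐ(HClO₄) ≈ -10 — extremely weak base; rarely used for safety reasons
R'OH: pKₐ(R'OH₂⁺) ≈ -2.4
p-nitrobenzoate (p-O₂N–C₆H₄–COO⁻): pKₐ(p-nitrobenzoic acid) ≈ 3.4 — electron-withdrawing nitro group stabilises the carboxylate
phenoxide (PhO⁻): pKₐ(C₆H₅OH (phenol)) ≈ 10 — resonance into the ring helps, but still a poor LG
Listed from poorest to best leaving group as asked.

phenoxide (PhO⁻) < p-nitrobenzoate (p-O₂N–C₆H₄–COO⁻) < R'OH < perchlorate (ClO₄⁻)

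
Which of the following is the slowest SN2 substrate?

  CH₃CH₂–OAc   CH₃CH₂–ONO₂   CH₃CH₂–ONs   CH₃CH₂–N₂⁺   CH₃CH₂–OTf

Same R in every case — rank the leaving groups.
A good leaving group is a weak base: the lower the pKₐ of its conjugate acid, the more readily it departs.
CH₃CH₂–N₂⁺ loses N₂: no meaningful conjugate acid; N₂ departs as an exceptionally stable neutral molecule
CH₃CH₂–OTf loses OTf⁻: pKₐ(CF₃SO₃H (triflic acid)) ≈ -14
CH₃CH₂–ONs loses ONs⁻: pKₐ(p-O₂NC₆H₄SO₃H) ≈ -3.5
CH₃CH₂–ONO₂ loses NO₃⁻: pKₐ(HNO₃) ≈ -1.3
CH₃CH₂–OAc loses AcO⁻: pKₐ(CH₃COOH) ≈ 4.8

CH₃CH₂–OAc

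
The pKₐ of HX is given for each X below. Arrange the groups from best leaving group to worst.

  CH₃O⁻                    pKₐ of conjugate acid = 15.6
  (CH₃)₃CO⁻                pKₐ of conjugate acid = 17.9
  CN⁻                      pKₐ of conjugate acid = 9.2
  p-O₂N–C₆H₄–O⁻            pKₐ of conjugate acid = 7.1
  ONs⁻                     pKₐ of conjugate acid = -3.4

ONs⁻ > p-O₂N–C₆H₄–O⁻ > CN⁻ > CH₃O⁻ > (CH₃)₃CO⁻

Lower conjugate-acid pKₐ ⇒ weaker base ⇒ better leaving group.
Sorting by the given values: ONs⁻ (-3.4), p-O₂N–C₆H₄–O⁻ (7.1), CN⁻ (9.2), CH₃O⁻ (15.6), (CH₃)₃CO⁻ (17.9).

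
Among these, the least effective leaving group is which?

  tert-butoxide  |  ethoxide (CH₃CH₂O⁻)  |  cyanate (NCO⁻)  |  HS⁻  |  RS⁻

tert-butoxide

Leaving-group ability tracks the stability of the departed species; conjugate-acid pKₐ is the usual yardstick (lower pKₐ → better LG).
cyanate (NCO⁻): pKₐ(HOCN) ≈ 3.5
HS⁻: pKₐ(H₂S) ≈ 7
RS⁻: pKₐ(RSH (a thiol)) ≈ 10.5
ethoxide (CH₃CH₂O⁻): pKₐ(CH₃CH₂OH) ≈ 16
tert-butoxide: pKₐ(t-BuOH) ≈ 18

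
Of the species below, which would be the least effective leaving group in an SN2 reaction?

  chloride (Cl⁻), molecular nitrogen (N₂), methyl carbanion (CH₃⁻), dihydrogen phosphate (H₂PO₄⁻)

Leaving-group ability tracks the stability of the departed species; conjugate-acid pKₐ is the usual yardstick (lower pKₐ → better LG).
molecular nitrogen (N₂): no meaningful conjugate acid; N₂ departs as an exceptionally stable neutral molecule
chloride (Cl⁻): pKₐ(HCl) ≈ -7
dihydrogen phosphate (H₂PO₄⁻): pKₐ(H₃PO₄) ≈ 2.1
methyl carbanion (CH₃⁻): pKₐ(CH₄) ≈ 48

methyl carbanion (CH₃⁻)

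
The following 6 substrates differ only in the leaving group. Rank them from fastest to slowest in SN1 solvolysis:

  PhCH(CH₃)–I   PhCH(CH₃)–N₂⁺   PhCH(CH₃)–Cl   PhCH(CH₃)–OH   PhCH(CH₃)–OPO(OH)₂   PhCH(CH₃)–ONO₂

With the same alkyl group throughout, only the leaving group differentiates the rates.
Rank by basicity of the departing species: weakest base leaves most easily.
PhCH(CH₃)–N₂⁺ loses N₂: no meaningful conjugate acid; N₂ departs as an exceptionally stable neutral molecule
PhCH(CH₃)–I loses I⁻: pKₐ(HI) ≈ -10
PhCH(CH₃)–Cl loses Cl⁻: pKₐ(HCl) ≈ -7
PhCH(CH₃)–ONO₂ loses NO₃⁻: pKₐ(HNO₃) ≈ -1.3
PhCH(CH₃)–OPO(OH)₂ loses H₂PO₄⁻: pKₐ(H₃PO₄) ≈ 2.1
PhCH(CH₃)–OH loses OH⁻: pKₐ(H₂O) ≈ 15.7

PhCH(CH₃)–N₂⁺ > PhCH(CH₃)–I > PhCH(CH₃)–Cl > PhCH(CH₃)–ONO₂ > PhCH(CH₃)–OPO(OH)₂ > PhCH(CH₃)–OH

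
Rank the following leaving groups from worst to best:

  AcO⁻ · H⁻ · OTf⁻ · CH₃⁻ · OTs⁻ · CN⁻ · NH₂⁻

CH₃⁻ < NH₂⁻ < H⁻ < CN⁻ < AcO⁻ < OTs⁻ < OTf⁻

Leaving-group ability tracks the stability of the departed species; conjugate-acid pKₐ is the usual yardstick (lower pKₐ → better LG).
OTf⁻: pKₐ(CF₃SO₃H (triflic acid)) ≈ -14
OTs⁻: pKₐ(p-CH₃C₆H₄SO₃H (TsOH)) ≈ -2.8
AcO⁻: pKₐ(CH₃COOH) ≈ 4.8
CN⁻: pKₐ(HCN) ≈ 9.2
H⁻: pKₐ(H₂) ≈ 36
NH₂⁻: pKₐ(NH₃) ≈ 38
CH₃⁻: pKₐ(CH₄) ≈ 48
The question asks for worst first, so the sequence is read in increasing leaving-group ability.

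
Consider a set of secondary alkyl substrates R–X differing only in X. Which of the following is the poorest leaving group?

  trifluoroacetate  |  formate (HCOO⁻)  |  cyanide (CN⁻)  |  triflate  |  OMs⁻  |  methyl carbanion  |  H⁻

methyl carbanion

A good leaving group is a weak base: the lower the pKₐ of its conjugate acid, the more readily it departs.
triflate: pKₐ(CF₃SO₃H (triflic acid)) ≈ -14
OMs⁻: pKₐ(CH₃SO₃H (MsOH)) ≈ -1.9
trifluoroacetate: pKₐ(CF₃COOH) ≈ 0.2
formate (HCOO⁻): pKₐ(HCOOH) ≈ 3.8
cyanide (CN⁻): pKₐ(HCN) ≈ 9.2
H⁻: pKₐ(H₂) ≈ 36
methyl carbanion: pKₐ(CH₄) ≈ 48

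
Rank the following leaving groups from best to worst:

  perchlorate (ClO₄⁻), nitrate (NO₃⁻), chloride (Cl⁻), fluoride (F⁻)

Leaving-group ability tracks the stability of the departed species; conjugate-acid pKₐ is the usual yardstick (lower pKₐ → better LG).
perchlorate (ClO₄⁻): pKₐ(HClO₄) ≈ -10 — extremely weak base; rarely used for safety reasons
chloride (Cl⁻): pKₐ(HCl) ≈ -7 — moderately weak base
nitrate (NO₃⁻): pKₐ(HNO₃) ≈ -1.3 — resonance-delocalised over three oxygens
fluoride (F⁻): pKₐ(HF) ≈ 3.2

perchlorate (ClO₄⁻) > chloride (Cl⁻) > nitrate (NO₃⁻) > fluoride (F⁻)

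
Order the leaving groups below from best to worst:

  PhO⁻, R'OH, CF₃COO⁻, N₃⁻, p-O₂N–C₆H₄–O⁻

R'OH > CF₃COO⁻ > N₃⁻ > p-O₂N–C₆H₄–O⁻ > PhO⁻

Rank by basicity of the departing species: weakest base leaves most easily.
R'OH: pKₐ(R'OH₂⁺) ≈ -2.4
CF₃COO⁻: pKₐ(CF₃COOH) ≈ 0.2 — strongly electron-withdrawing CF₃ stabilises the carboxylate
N₃⁻: pKₐ(HN₃) ≈ 4.7 — linear, resonance-stabilised
p-O₂N–C₆H₄–O⁻: pKₐ(p-nitrophenol) ≈ 7.2 — nitro group delocalises the charge; the classic chromogenic LG
PhO⁻: pKₐ(C₆H₅OH (phenol)) ≈ 10 — resonance into the ring helps, but still a poor LG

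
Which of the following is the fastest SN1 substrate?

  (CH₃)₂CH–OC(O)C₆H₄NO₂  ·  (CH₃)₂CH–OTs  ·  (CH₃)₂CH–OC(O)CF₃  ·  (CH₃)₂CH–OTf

The skeletons are identical, so relative rate is governed entirely by leaving-group ability.
Leaving-group ability tracks the stability of the departed species; conjugate-acid pKₐ is the usual yardstick (lower pKₐ → better LG).
(CH₃)₂CH–OTf loses OTf⁻: pKₐ(CF₃SO₃H (triflic acid)) ≈ -14
(CH₃)₂CH–OTs loses OTs⁻: pKₐ(p-CH₃C₆H₄SO₃H (TsOH)) ≈ -2.8
(CH₃)₂CH–OC(O)CF₃ loses CF₃COO⁻: pKₐ(CF₃COOH) ≈ 0.2
(CH₃)₂CH–OC(O)C₆H₄NO₂ loses p-O₂N–C₆H₄–COO⁻: pKₐ(p-nitrobenzoic acid) ≈ 3.4

(CH₃)₂CH–OTf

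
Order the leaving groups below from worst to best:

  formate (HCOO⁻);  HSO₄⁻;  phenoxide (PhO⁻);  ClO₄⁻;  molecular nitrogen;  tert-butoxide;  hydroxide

tert-butoxide < hydroxide < phenoxide (PhO⁻) < formate (HCOO⁻) < HSO₄⁻ < ClO₄⁻ < molecular nitrogen

A good leaving group is a weak base: the lower the pKₐ of its conjugate acid, the more readily it departs.
molecular nitrogen: no meaningful conjugate acid; N₂ departs as an exceptionally stable neutral molecule
ClO₄⁻: pKₐ(HClO₄) ≈ -10 — extremely weak base; rarely used for safety reasons
HSO₄⁻: pKₐ(H₂SO₄) ≈ -3 — conjugate base of a strong mineral acid
formate (HCOO⁻): pKₐ(HCOOH) ≈ 3.8 — resonance-stabilised carboxylate
phenoxide (PhO⁻): pKₐ(C₆H₅OH (phenol)) ≈ 10 — resonance into the ring helps, but still a poor LG
hydroxide: pKₐ(H₂O) ≈ 15.7 — strong base; essentially never leaves without prior activation
tert-butoxide: pKₐ(t-BuOH) ≈ 18 — bulky, strongly basic alkoxide
Reversing gives the worst-to-best order requested.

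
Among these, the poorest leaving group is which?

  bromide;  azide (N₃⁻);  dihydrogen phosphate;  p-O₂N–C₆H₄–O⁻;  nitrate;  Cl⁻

The more stable X⁻ (or X) is on its own — i.e. the weaker a base it is — the better a leaving group it makes.
bromide: pKₐ(HBr) ≈ -9
Cl⁻: pKₐ(HCl) ≈ -7
nitrate: pKₐ(HNO₃) ≈ -1.3
dihydrogen phosphate: pKₐ(H₃PO₄) ≈ 2.1
azide (N₃⁻): pKₐ(HN₃) ≈ 4.7
p-O₂N–C₆H₄–O⁻: pKₐ(p-nitrophenol) ≈ 7.2

p-O₂N–C₆H₄–O⁻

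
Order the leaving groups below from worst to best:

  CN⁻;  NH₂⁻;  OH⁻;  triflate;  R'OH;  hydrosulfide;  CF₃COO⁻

NH₂⁻ < OH⁻ < CN⁻ < hydrosulfide < CF₃COO⁻ < R'OH < triflate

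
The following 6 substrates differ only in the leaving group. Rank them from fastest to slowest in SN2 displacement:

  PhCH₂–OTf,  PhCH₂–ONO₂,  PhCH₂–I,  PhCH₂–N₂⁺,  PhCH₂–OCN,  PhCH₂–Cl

The skeletons are identical, so relative rate is governed entirely by leaving-group ability.
Leaving-group ability tracks the stability of the departed species; conjugate-acid pKₐ is the usual yardstick (lower pKₐ → better LG).
PhCH₂–N₂⁺ loses N₂: no meaningful conjugate acid; N₂ departs as an exceptionally stable neutral molecule
PhCH₂–OTf loses OTf⁻: pKₐ(CF₃SO₃H (triflic acid)) ≈ -14
PhCH₂–I loses I⁻: pKₐ(HI) ≈ -10
PhCH₂–Cl loses Cl⁻: pKₐ(HCl) ≈ -7
PhCH₂–ONO₂ loses NO₃⁻: pKₐ(HNO₃) ≈ -1.3
PhCH₂–OCN loses NCO⁻: pKₐ(HOCN) ≈ 3.5

PhCH₂–N₂⁺ > PhCH₂–OTf > PhCH₂–I > PhCH₂–Cl > PhCH₂–ONO₂ > PhCH₂–OCN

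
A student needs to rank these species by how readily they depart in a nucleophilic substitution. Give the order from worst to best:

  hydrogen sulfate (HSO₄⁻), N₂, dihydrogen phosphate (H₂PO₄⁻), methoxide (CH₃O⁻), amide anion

N₂: no meaningful conjugate acid; N₂ departs as an exceptionally stable neutral molecule
hydrogen sulfate (HSO₄⁻): pKₐ(H₂SO₄) ≈ -3
dihydrogen phosphate (H₂PO₄⁻): pKₐ(H₃PO₄) ≈ 2.1
methoxide (CH₃O⁻): pKₐ(CH₃OH) ≈ 15.5
amide anion: pKₐ(NH₃) ≈ 38
Listed from poorest to best leaving group as asked.

amide anion < methoxide (CH₃O⁻) < dihydrogen phosphate (H₂PO₄⁻) < hydrogen sulfate (HSO₄⁻) < N₂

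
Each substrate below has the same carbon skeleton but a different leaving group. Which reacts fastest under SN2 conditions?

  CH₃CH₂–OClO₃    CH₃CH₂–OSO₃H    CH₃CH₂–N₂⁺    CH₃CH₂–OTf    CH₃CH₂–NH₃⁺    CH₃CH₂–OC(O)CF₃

Identical carbon frameworks mean the comparison reduces to leaving-group quality.
Leaving-group ability tracks the stability of the departed species; conjugate-acid pKₐ is the usual yardstick (lower pKₐ → better LG).
CH₃CH₂–N₂⁺ loses N₂: no meaningful conjugate acid; N₂ departs as an exceptionally stable neutral molecule
CH₃CH₂–OTf loses OTf⁻: pKₐ(CF₃SO₃H (triflic acid)) ≈ -14
CH₃CH₂–OClO₃ loses ClO₄⁻: pKₐ(HClO₄) ≈ -10
CH₃CH₂–OSO₃H loses HSO₄⁻: pKₐ(H₂SO₄) ≈ -3
CH₃CH₂–OC(O)CF₃ loses CF₃COO⁻: pKₐ(CF₃COOH) ≈ 0.2
CH₃CH₂–NH₃⁺ loses NH₃: pKₐ(NH₄⁺) ≈ 9.2

CH₃CH₂–N₂⁺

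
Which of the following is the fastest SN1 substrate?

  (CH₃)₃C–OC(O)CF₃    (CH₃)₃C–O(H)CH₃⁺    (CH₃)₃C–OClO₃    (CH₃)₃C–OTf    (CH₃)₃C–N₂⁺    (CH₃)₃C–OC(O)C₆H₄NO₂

Same R in every case — rank the leaving groups.
The more stable X⁻ (or X) is on its own — i.e. the weaker a base it is — the better a leaving group it makes.
(CH₃)₃C–N₂⁺ loses N₂: no meaningful conjugate acid; N₂ departs as an exceptionally stable neutral molecule
(CH₃)₃C–OTf loses OTf⁻: pKₐ(CF₃SO₃H (triflic acid)) ≈ -14
(CH₃)₃C–OClO₃ loses ClO₄⁻: pKₐ(HClO₄) ≈ -10
(CH₃)₃C–O(H)CH₃⁺ loses R'OH: pKₐ(R'OH₂⁺) ≈ -2.4
(CH₃)₃C–OC(O)CF₃ loses CF₃COO⁻: pKₐ(CF₃COOH) ≈ 0.2
(CH₃)₃C–OC(O)C₆H₄NO₂ loses p-O₂N–C₆H₄–COO⁻: pKₐ(p-nitrobenzoic acid) ≈ 3.4

(CH₃)₃C–N₂⁺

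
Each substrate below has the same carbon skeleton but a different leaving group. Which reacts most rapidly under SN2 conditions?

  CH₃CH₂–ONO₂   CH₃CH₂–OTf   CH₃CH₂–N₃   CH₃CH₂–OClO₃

The skeletons are identical, so relative rate is governed entirely by leaving-group ability.
A good leaving group is a weak base: the lower the pKₐ of its conjugate acid, the more readily it departs.
CH₃CH₂–OTf loses OTf⁻: pKₐ(CF₃SO₃H (triflic acid)) ≈ -14
CH₃CH₂–OClO₃ loses ClO₄⁻: pKₐ(HClO₄) ≈ -10
CH₃CH₂–ONO₂ loses NO₃⁻: pKₐ(HNO₃) ≈ -1.3
CH₃CH₂–N₃ loses N₃⁻: pKₐ(HN₃) ≈ 4.7

CH₃CH₂–OTf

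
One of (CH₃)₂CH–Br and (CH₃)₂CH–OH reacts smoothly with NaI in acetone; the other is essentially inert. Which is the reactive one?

From (CH₃)₂CH–OH the departing group would be OH⁻ (pKₐ(H₂O) ≈ 15.7). Strong base; essentially never leaves without prior activation.
From (CH₃)₂CH–Br the leaving group is Br⁻ (pKₐ(HBr) ≈ -9). Weak base; good leaving group.
(In practice (CH₃)₂CH–Br is made from (CH₃)₂CH–OH by treatment with PBr₃, replacing the hydroxyl with bromide.)

(CH₃)₂CH–Br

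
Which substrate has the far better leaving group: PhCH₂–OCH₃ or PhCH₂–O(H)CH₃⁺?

PhCH₂–O(H)CH₃⁺

From PhCH₂–OCH₃ the departing group would be CH₃O⁻ (pKₐ(CH₃OH) ≈ 15.5). Strong base; alkoxides do not leave unassisted.
From PhCH₂–O(H)CH₃⁺ the leaving group is R'OH (pKₐ(R'OH₂⁺) ≈ -2.4). Neutral; leaves from a protonated ether (an oxonium ion, R–O(H)R'⁺).
(In practice PhCH₂–O(H)CH₃⁺ is made from PhCH₂–OCH₃ by protonation with concentrated HI, allowing neutral methanol, rather than methoxide, to depart.)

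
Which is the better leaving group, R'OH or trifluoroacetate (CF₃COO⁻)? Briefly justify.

R'OH

R'OH is the better leaving group.
pKₐ(R'OH₂⁺) ≈ -2.4 versus pKₐ(CF₃COOH) ≈ 0.2: R'OH is the much weaker base.
Neutral; leaves from a protonated ether (an oxonium ion, R–O(H)R'⁺).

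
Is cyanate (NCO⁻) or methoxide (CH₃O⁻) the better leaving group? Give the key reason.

cyanate (NCO⁻) is the better leaving group.
pKₐ(HOCN) ≈ 3.5 versus pKₐ(CH₃OH) ≈ 15.5: cyanate (NCO⁻) is the much weaker base.
Resonance between N and O.

cyanate (NCO⁻)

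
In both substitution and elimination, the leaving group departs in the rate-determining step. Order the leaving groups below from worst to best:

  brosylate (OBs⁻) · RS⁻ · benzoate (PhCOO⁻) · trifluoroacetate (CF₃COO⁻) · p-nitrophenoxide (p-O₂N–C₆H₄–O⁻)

RS⁻ < p-nitrophenoxide (p-O₂N–C₆H₄–O⁻) < benzoate (PhCOO⁻) < trifluoroacetate (CF₃COO⁻) < brosylate (OBs⁻)

Leaving-group ability tracks the stability of the departed species; conjugate-acid pKₐ is the usual yardstick (lower pKₐ → better LG).
brosylate (OBs⁻): pKₐ(p-BrC₆H₄SO₃H) ≈ -2.8 — arenesulfonate with a p-bromo substituent
trifluoroacetate (CF₃COO⁻): pKₐ(CF₃COOH) ≈ 0.2
benzoate (PhCOO⁻): pKₐ(C₆H₅COOH) ≈ 4.2 — aryl carboxylate
p-nitrophenoxide (p-O₂N–C₆H₄–O⁻): pKₐ(p-nitrophenol) ≈ 7.2
RS⁻: pKₐ(RSH (a thiol)) ≈ 10.5
The question asks for worst first, so the sequence is read in increasing leaving-group ability.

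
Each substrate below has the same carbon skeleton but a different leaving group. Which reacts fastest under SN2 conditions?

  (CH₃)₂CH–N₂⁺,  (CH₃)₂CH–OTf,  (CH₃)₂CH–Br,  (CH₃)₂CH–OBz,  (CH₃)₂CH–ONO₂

Identical carbon frameworks mean the comparison reduces to leaving-group quality.
A good leaving group is a weak base: the lower the pKₐ of its conjugate acid, the more readily it departs.
(CH₃)₂CH–N₂⁺ loses N₂: no meaningful conjugate acid; N₂ departs as an exceptionally stable neutral molecule
(CH₃)₂CH–OTf loses OTf⁻: pKₐ(CF₃SO₃H (triflic acid)) ≈ -14
(CH₃)₂CH–Br loses Br⁻: pKₐ(HBr) ≈ -9
(CH₃)₂CH–ONO₂ loses NO₃⁻: pKₐ(HNO₃) ≈ -1.3
(CH₃)₂CH–OBz loses PhCOO⁻: pKₐ(C₆H₅COOH) ≈ 4.2

(CH₃)₂CH–N₂⁺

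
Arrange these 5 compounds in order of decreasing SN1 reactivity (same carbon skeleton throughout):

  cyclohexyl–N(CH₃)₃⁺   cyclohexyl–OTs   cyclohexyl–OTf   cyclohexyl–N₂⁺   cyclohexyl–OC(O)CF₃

The skeletons are identical, so relative rate is governed entirely by leaving-group ability.
The more stable X⁻ (or X) is on its own — i.e. the weaker a base it is — the better a leaving group it makes.
cyclohexyl–N₂⁺ loses N₂: no meaningful conjugate acid; N₂ departs as an exceptionally stable neutral molecule
cyclohexyl–OTf loses OTf⁻: pKₐ(CF₃SO₃H (triflic acid)) ≈ -14
cyclohexyl–OTs loses OTs⁻: pKₐ(p-CH₃C₆H₄SO₃H (TsOH)) ≈ -2.8
cyclohexyl–OC(O)CF₃ loses CF₃COO⁻: pKₐ(CF₃COOH) ≈ 0.2
cyclohexyl–N(CH₃)₃⁺ loses NR'₃: pKₐ(R'₃NH⁺) ≈ 10.7

cyclohexyl–N₂⁺ > cyclohexyl–OTf > cyclohexyl–OTs > cyclohexyl–OC(O)CF₃ > cyclohexyl–N(CH₃)₃⁺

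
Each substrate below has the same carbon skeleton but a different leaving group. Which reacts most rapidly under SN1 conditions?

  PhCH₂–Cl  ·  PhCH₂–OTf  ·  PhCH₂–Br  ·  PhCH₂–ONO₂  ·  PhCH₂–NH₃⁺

Same R in every case — rank the leaving groups.
The more stable X⁻ (or X) is on its own — i.e. the weaker a base it is — the better a leaving group it makes.
PhCH₂–OTf loses OTf⁻: pKₐ(CF₃SO₃H (triflic acid)) ≈ -14
PhCH₂–Br loses Br⁻: pKₐ(HBr) ≈ -9
PhCH₂–Cl loses Cl⁻: pKₐ(HCl) ≈ -7
PhCH₂–ONO₂ loses NO₃⁻: pKₐ(HNO₃) ≈ -1.3
PhCH₂–NH₃⁺ loses NH₃: pKₐ(NH₄⁺) ≈ 9.2

PhCH₂–OTf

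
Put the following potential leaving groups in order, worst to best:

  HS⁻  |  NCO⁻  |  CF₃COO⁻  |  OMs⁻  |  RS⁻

RS⁻ < HS⁻ < NCO⁻ < CF₃COO⁻ < OMs⁻

Leaving-group ability tracks the stability of the departed species; conjugate-acid pKₐ is the usual yardstick (lower pKₐ → better LG).
OMs⁻: pKₐ(CH₃SO₃H (MsOH)) ≈ -1.9 — resonance-delocalised alkanesulfonate
CF₃COO⁻: pKₐ(CF₃COOH) ≈ 0.2 — strongly electron-withdrawing CF₃ stabilises the carboxylate
NCO⁻: pKₐ(HOCN) ≈ 3.5
HS⁻: pKₐ(H₂S) ≈ 7 — larger and more polarisable than the oxygen analogue
RS⁻: pKₐ(RSH (a thiol)) ≈ 10.5 — moderately basic; rarely leaves without activation
Listed from poorest to best leaving group as asked.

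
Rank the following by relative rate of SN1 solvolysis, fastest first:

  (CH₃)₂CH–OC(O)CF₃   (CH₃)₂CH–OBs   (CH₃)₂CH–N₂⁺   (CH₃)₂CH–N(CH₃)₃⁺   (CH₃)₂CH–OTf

(CH₃)₂CH–N₂⁺ > (CH₃)₂CH–OTf > (CH₃)₂CH–OBs > (CH₃)₂CH–OC(O)CF₃ > (CH₃)₂CH–N(CH₃)₃⁺

With the same alkyl group throughout, only the leaving group differentiates the rates.
Rank by basicity of the departing species: weakest base leaves most easily.
(CH₃)₂CH–N₂⁺ loses N₂: no meaningful conjugate acid; N₂ departs as an exceptionally stable neutral molecule
(CH₃)₂CH–OTf loses OTf⁻: pKₐ(CF₃SO₃H (triflic acid)) ≈ -14
(CH₃)₂CH–OBs loses OBs⁻: pKₐ(p-BrC₆H₄SO₃H) ≈ -2.8
(CH₃)₂CH–OC(O)CF₃ loses CF₃COO⁻: pKₐ(CF₃COOH) ≈ 0.2
(CH₃)₂CH–N(CH₃)₃⁺ loses NR'₃: pKₐ(R'₃NH⁺) ≈ 10.7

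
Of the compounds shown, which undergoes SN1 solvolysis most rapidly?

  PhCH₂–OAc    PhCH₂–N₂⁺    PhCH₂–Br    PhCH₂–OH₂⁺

Identical carbon frameworks mean the comparison reduces to leaving-group quality.
A good leaving group is a weak base: the lower the pKₐ of its conjugate acid, the more readily it departs.
PhCH₂–N₂⁺ loses N₂: no meaningful conjugate acid; N₂ departs as an exceptionally stable neutral molecule
PhCH₂–Br loses Br⁻: pKₐ(HBr) ≈ -9
PhCH₂–OH₂⁺ loses H₂O: pKₐ(H₃O⁺) ≈ -1.7
PhCH₂–OAc loses AcO⁻: pKₐ(CH₃COOH) ≈ 4.8

PhCH₂–N₂⁺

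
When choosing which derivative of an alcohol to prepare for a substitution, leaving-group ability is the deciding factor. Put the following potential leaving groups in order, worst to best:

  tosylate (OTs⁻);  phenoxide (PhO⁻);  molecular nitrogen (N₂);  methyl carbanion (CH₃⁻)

methyl carbanion (CH₃⁻) < phenoxide (PhO⁻) < tosylate (OTs⁻) < molecular nitrogen (N₂)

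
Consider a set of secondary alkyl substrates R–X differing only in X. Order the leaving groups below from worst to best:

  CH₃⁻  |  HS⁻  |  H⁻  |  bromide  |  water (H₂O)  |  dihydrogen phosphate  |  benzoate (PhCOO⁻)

CH₃⁻ < H⁻ < HS⁻ < benzoate (PhCOO⁻) < dihydrogen phosphate < water (H₂O) < bromide

Rank by basicity of the departing species: weakest base leaves most easily.
bromide: pKₐ(HBr) ≈ -9
water (H₂O): pKₐ(H₃O⁺) ≈ -1.7
dihydrogen phosphate: pKₐ(H₃PO₄) ≈ 2.1
benzoate (PhCOO⁻): pKₐ(C₆H₅COOH) ≈ 4.2
HS⁻: pKₐ(H₂S) ≈ 7
H⁻: pKₐ(H₂) ≈ 36
CH₃⁻: pKₐ(CH₄) ≈ 48
Reversing gives the worst-to-best order requested.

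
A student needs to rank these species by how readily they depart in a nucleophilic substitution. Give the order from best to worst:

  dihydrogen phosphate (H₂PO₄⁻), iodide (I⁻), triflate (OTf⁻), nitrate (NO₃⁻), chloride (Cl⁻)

triflate (OTf⁻) > iodide (I⁻) > chloride (Cl⁻) > nitrate (NO₃⁻) > dihydrogen phosphate (H₂PO₄⁻)

Rank by basicity of the departing species: weakest base leaves most easily.
triflate (OTf⁻): pKₐ(CF₃SO₃H (triflic acid)) ≈ -14
iodide (I⁻): pKₐ(HI) ≈ -10
chloride (Cl⁻): pKₐ(HCl) ≈ -7 — moderately weak base
nitrate (NO₃⁻): pKₐ(HNO₃) ≈ -1.3
dihydrogen phosphate (H₂PO₄⁻): pKₐ(H₃PO₄) ≈ 2.1 — moderate base; biological leaving group after further activation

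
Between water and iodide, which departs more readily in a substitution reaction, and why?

iodide

iodide is the better leaving group.
pKₐ(HI) ≈ -10 versus pKₐ(H₃O⁺) ≈ -1.7: iodide is the much weaker base.
Large, highly polarisable; very weak base.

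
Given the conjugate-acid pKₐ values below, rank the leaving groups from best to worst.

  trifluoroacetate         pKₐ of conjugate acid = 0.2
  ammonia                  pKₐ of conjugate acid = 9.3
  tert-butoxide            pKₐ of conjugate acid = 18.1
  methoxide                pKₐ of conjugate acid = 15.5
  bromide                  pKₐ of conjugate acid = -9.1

bromide > trifluoroacetate > ammonia > methoxide > tert-butoxide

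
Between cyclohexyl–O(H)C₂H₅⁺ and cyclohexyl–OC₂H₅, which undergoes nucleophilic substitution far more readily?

From cyclohexyl–OC₂H₅ the departing group would be CH₃CH₂O⁻ (pKₐ(CH₃CH₂OH) ≈ 16). Strong base; alkoxides do not leave unassisted.
From cyclohexyl–O(H)C₂H₅⁺ the leaving group is R'OH (pKₐ(R'OH₂⁺) ≈ -2.4). Neutral; leaves from a protonated ether (an oxonium ion, R–O(H)R'⁺).
(In practice cyclohexyl–O(H)C₂H₅⁺ is made from cyclohexyl–OC₂H₅ by protonation with concentrated HBr, allowing neutral ethanol, rather than ethoxide, to depart.)

cyclohexyl–O(H)C₂H₅⁺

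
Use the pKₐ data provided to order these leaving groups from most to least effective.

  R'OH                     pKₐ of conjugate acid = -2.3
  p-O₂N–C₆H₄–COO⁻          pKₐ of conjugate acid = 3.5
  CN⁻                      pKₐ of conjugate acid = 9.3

Lower conjugate-acid pKₐ ⇒ weaker base ⇒ better leaving group.
Sorting by the given values: R'OH (-2.3), p-O₂N–C₆H₄–COO⁻ (3.5), CN⁻ (9.3).

R'OH > p-O₂N–C₆H₄–COO⁻ > CN⁻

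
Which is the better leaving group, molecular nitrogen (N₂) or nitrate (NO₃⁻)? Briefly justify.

molecular nitrogen (N₂) is the better leaving group.
N₂ is the ultimate leaving group — it departs as an exceptionally stable neutral molecule, whereas nitrate (NO₃⁻) (pKₐ(HNO₃) ≈ -1.3) is far more basic.

molecular nitrogen (N₂)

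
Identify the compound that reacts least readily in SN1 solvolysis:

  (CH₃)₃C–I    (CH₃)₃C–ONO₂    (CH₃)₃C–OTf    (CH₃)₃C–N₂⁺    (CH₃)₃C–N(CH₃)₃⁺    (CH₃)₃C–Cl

The skeletons are identical, so relative rate is governed entirely by leaving-group ability.
Leaving-group ability tracks the stability of the departed species; conjugate-acid pKₐ is the usual yardstick (lower pKₐ → better LG).
(CH₃)₃C–N₂⁺ loses N₂: no meaningful conjugate acid; N₂ departs as an exceptionally stable neutral molecule
(CH₃)₃C–OTf loses OTf⁻: pKₐ(CF₃SO₃H (triflic acid)) ≈ -14
(CH₃)₃C–I loses I⁻: pKₐ(HI) ≈ -10
(CH₃)₃C–Cl loses Cl⁻: pKₐ(HCl) ≈ -7
(CH₃)₃C–ONO₂ loses NO₃⁻: pKₐ(HNO₃) ≈ -1.3
(CH₃)₃C–N(CH₃)₃⁺ loses NR'₃: pKₐ(R'₃NH⁺) ≈ 10.7

(CH₃)₃C–N(CH₃)₃⁺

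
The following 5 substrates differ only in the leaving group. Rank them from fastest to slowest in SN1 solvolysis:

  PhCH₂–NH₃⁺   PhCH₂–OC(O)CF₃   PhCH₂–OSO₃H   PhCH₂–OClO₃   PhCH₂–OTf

PhCH₂–OTf > PhCH₂–OClO₃ > PhCH₂–OSO₃H > PhCH₂–OC(O)CF₃ > PhCH₂–NH₃⁺

Identical carbon frameworks mean the comparison reduces to leaving-group quality.
The more stable X⁻ (or X) is on its own — i.e. the weaker a base it is — the better a leaving group it makes.
PhCH₂–OTf loses OTf⁻: pKₐ(CF₃SO₃H (triflic acid)) ≈ -14
PhCH₂–OClO₃ loses ClO₄⁻: pKₐ(HClO₄) ≈ -10
PhCH₂–OSO₃H loses HSO₄⁻: pKₐ(H₂SO₄) ≈ -3
PhCH₂–OC(O)CF₃ loses CF₃COO⁻: pKₐ(CF₃COOH) ≈ 0.2
PhCH₂–NH₃⁺ loses NH₃: pKₐ(NH₄⁺) ≈ 9.2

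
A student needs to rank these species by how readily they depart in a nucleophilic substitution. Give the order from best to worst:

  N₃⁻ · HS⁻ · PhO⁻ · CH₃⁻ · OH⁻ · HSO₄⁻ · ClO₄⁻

ClO₄⁻ > HSO₄⁻ > N₃⁻ > HS⁻ > PhO⁻ > OH⁻ > CH₃⁻

Leaving-group ability tracks the stability of the departed species; conjugate-acid pKₐ is the usual yardstick (lower pKₐ → better LG).
ClO₄⁻: pKₐ(HClO₄) ≈ -10 — extremely weak base; rarely used for safety reasons
HSO₄⁻: pKₐ(H₂SO₄) ≈ -3
N₃⁻: pKₐ(HN₃) ≈ 4.7
HS⁻: pKₐ(H₂S) ≈ 7
PhO⁻: pKₐ(C₆H₅OH (phenol)) ≈ 10
OH⁻: pKₐ(H₂O) ≈ 15.7 — strong base; essentially never leaves without prior activation
CH₃⁻: pKₐ(CH₄) ≈ 48 — unstabilised carbanion; the worst conceivable leaving group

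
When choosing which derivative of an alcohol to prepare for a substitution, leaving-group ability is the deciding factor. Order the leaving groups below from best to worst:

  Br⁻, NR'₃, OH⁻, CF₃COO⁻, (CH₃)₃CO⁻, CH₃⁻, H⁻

Br⁻ > CF₃COO⁻ > NR'₃ > OH⁻ > (CH₃)₃CO⁻ > H⁻ > CH₃⁻

Br⁻: pKₐ(HBr) ≈ -9
CF₃COO⁻: pKₐ(CF₃COOH) ≈ 0.2
NR'₃: pKₐ(R'₃NH⁺) ≈ 10.7
OH⁻: pKₐ(H₂O) ≈ 15.7
(CH₃)₃CO⁻: pKₐ(t-BuOH) ≈ 18
H⁻: pKₐ(H₂) ≈ 36
CH₃⁻: pKₐ(CH₄) ≈ 48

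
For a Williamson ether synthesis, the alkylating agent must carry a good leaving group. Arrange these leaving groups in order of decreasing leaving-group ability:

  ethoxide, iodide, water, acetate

iodide > water > acetate > ethoxide

The more stable X⁻ (or X) is on its own — i.e. the weaker a base it is — the better a leaving group it makes.
iodide: pKₐ(HI) ≈ -10 — large, highly polarisable; very weak base
water: pKₐ(H₃O⁺) ≈ -1.7 — neutral; leaves from a protonated alcohol (R–OH₂⁺)
acetate: pKₐ(CH₃COOH) ≈ 4.8
ethoxide: pKₐ(CH₃CH₂OH) ≈ 16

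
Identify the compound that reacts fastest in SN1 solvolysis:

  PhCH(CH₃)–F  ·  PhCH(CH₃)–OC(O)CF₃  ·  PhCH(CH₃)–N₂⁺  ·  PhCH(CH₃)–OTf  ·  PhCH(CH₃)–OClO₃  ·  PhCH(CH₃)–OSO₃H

PhCH(CH₃)–N₂⁺

The skeletons are identical, so relative rate is governed entirely by leaving-group ability.
The more stable X⁻ (or X) is on its own — i.e. the weaker a base it is — the better a leaving group it makes.
PhCH(CH₃)–N₂⁺ loses N₂: no meaningful conjugate acid; N₂ departs as an exceptionally stable neutral molecule
PhCH(CH₃)–OTf loses OTf⁻: pKₐ(CF₃SO₃H (triflic acid)) ≈ -14
PhCH(CH₃)–OClO₃ loses ClO₄⁻: pKₐ(HClO₄) ≈ -10
PhCH(CH₃)–OSO₃H loses HSO₄⁻: pKₐ(H₂SO₄) ≈ -3
PhCH(CH₃)–OC(O)CF₃ loses CF₃COO⁻: pKₐ(CF₃COOH) ≈ 0.2
PhCH(CH₃)–F loses F⁻: pKₐ(HF) ≈ 3.2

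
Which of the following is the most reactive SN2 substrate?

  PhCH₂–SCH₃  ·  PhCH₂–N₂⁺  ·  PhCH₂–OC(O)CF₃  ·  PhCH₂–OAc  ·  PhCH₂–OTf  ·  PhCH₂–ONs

PhCH₂–N₂⁺

Same R in every case — rank the leaving groups.
A good leaving group is a weak base: the lower the pKₐ of its conjugate acid, the more readily it departs.
PhCH₂–N₂⁺ loses N₂: no meaningful conjugate acid; N₂ departs as an exceptionally stable neutral molecule
PhCH₂–OTf loses OTf⁻: pKₐ(CF₃SO₃H (triflic acid)) ≈ -14
PhCH₂–ONs loses ONs⁻: pKₐ(p-O₂NC₆H₄SO₃H) ≈ -3.5
PhCH₂–OC(O)CF₃ loses CF₃COO⁻: pKₐ(CF₃COOH) ≈ 0.2
PhCH₂–OAc loses AcO⁻: pKₐ(CH₃COOH) ≈ 4.8
PhCH₂–SCH₃ loses RS⁻: pKₐ(RSH (a thiol)) ≈ 10.5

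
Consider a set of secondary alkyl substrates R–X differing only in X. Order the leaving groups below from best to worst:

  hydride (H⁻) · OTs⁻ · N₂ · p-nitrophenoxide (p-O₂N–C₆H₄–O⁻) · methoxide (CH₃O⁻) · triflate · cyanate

The more stable X⁻ (or X) is on its own — i.e. the weaker a base it is — the better a leaving group it makes.
N₂: no meaningful conjugate acid; N₂ departs as an exceptionally stable neutral molecule
triflate: pKₐ(CF₃SO₃H (triflic acid)) ≈ -14 — charge spread over three oxygens and a CF₃ group; the premier leaving group in synthesis
OTs⁻: pKₐ(p-CH₃C₆H₄SO₃H (TsOH)) ≈ -2.8 — resonance-delocalised arenesulfonate
cyanate: pKₐ(HOCN) ≈ 3.5 — resonance between N and O
p-nitrophenoxide (p-O₂N–C₆H₄–O⁻): pKₐ(p-nitrophenol) ≈ 7.2
methoxide (CH₃O⁻): pKₐ(CH₃OH) ≈ 15.5 — strong base; alkoxides do not leave unassisted
hydride (H⁻): pKₐ(H₂) ≈ 36 — extremely strong base; leaves only in special hydride-transfer contexts

N₂ > triflate > OTs⁻ > cyanate > p-nitrophenoxide (p-O₂N–C₆H₄–O⁻) > methoxide (CH₃O⁻) > hydride (H⁻)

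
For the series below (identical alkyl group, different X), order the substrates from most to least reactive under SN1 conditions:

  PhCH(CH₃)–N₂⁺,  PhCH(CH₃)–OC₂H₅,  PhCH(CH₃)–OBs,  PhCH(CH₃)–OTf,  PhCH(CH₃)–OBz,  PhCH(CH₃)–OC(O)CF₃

Same R in every case — rank the leaving groups.
A good leaving group is a weak base: the lower the pKₐ of its conjugate acid, the more readily it departs.
PhCH(CH₃)–N₂⁺ loses N₂: no meaningful conjugate acid; N₂ departs as an exceptionally stable neutral molecule
PhCH(CH₃)–OTf loses OTf⁻: pKₐ(CF₃SO₃H (triflic acid)) ≈ -14
PhCH(CH₃)–OBs loses OBs⁻: pKₐ(p-BrC₆H₄SO₃H) ≈ -2.8
PhCH(CH₃)–OC(O)CF₃ loses CF₃COO⁻: pKₐ(CF₃COOH) ≈ 0.2
PhCH(CH₃)–OBz loses PhCOO⁻: pKₐ(C₆H₅COOH) ≈ 4.2
PhCH(CH₃)–OC₂H₅ loses CH₃CH₂O⁻: pKₐ(CH₃CH₂OH) ≈ 16

PhCH(CH₃)–N₂⁺ > PhCH(CH₃)–OTf > PhCH(CH₃)–OBs > PhCH(CH₃)–OC(O)CF₃ > PhCH(CH₃)–OBz > PhCH(CH₃)–OC₂H₅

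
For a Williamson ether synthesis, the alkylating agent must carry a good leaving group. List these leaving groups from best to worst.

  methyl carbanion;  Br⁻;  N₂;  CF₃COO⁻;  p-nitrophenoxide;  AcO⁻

The more stable X⁻ (or X) is on its own — i.e. the weaker a base it is — the better a leaving group it makes.
N₂: no meaningful conjugate acid; N₂ departs as an exceptionally stable neutral molecule
Br⁻: pKₐ(HBr) ≈ -9
CF₃COO⁻: pKₐ(CF₃COOH) ≈ 0.2
AcO⁻: pKₐ(CH₃COOH) ≈ 4.8
p-nitrophenoxide: pKₐ(p-nitrophenol) ≈ 7.2
methyl carbanion: pKₐ(CH₄) ≈ 48

N₂ > Br⁻ > CF₃COO⁻ > AcO⁻ > p-nitrophenoxide > methyl carbanion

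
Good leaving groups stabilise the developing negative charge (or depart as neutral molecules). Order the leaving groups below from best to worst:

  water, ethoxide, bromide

bromide: pKₐ(HBr) ≈ -9
water: pKₐ(H₃O⁺) ≈ -1.7
ethoxide: pKₐ(CH₃CH₂OH) ≈ 16

bromide > water > ethoxide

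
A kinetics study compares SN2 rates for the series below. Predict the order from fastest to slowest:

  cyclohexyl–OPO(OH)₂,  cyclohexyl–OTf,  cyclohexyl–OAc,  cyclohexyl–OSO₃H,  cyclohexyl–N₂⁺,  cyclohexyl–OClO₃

The skeletons are identical, so relative rate is governed entirely by leaving-group ability.
Leaving-group ability tracks the stability of the departed species; conjugate-acid pKₐ is the usual yardstick (lower pKₐ → better LG).
cyclohexyl–N₂⁺ loses N₂: no meaningful conjugate acid; N₂ departs as an exceptionally stable neutral molecule
cyclohexyl–OTf loses OTf⁻: pKₐ(CF₃SO₃H (triflic acid)) ≈ -14
cyclohexyl–OClO₃ loses ClO₄⁻: pKₐ(HClO₄) ≈ -10
cyclohexyl–OSO₃H loses HSO₄⁻: pKₐ(H₂SO₄) ≈ -3
cyclohexyl–OPO(OH)₂ loses H₂PO₄⁻: pKₐ(H₃PO₄) ≈ 2.1
cyclohexyl–OAc loses AcO⁻: pKₐ(CH₃COOH) ≈ 4.8

cyclohexyl–N₂⁺ > cyclohexyl–OTf > cyclohexyl–OClO₃ > cyclohexyl–OSO₃H > cyclohexyl–OPO(OH)₂ > cyclohexyl–OAc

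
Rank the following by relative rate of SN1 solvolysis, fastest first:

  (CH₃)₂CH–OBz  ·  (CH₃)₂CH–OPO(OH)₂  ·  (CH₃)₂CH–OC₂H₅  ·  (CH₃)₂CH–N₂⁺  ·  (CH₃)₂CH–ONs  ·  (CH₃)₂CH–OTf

Identical carbon frameworks mean the comparison reduces to leaving-group quality.
The more stable X⁻ (or X) is on its own — i.e. the weaker a base it is — the better a leaving group it makes.
(CH₃)₂CH–N₂⁺ loses N₂: no meaningful conjugate acid; N₂ departs as an exceptionally stable neutral molecule
(CH₃)₂CH–OTf loses OTf⁻: pKₐ(CF₃SO₃H (triflic acid)) ≈ -14
(CH₃)₂CH–ONs loses ONs⁻: pKₐ(p-O₂NC₆H₄SO₃H) ≈ -3.5
(CH₃)₂CH–OPO(OH)₂ loses H₂PO₄⁻: pKₐ(H₃PO₄) ≈ 2.1
(CH₃)₂CH–OBz loses PhCOO⁻: pKₐ(C₆H₅COOH) ≈ 4.2
(CH₃)₂CH–OC₂H₅ loses CH₃CH₂O⁻: pKₐ(CH₃CH₂OH) ≈ 16

(CH₃)₂CH–N₂⁺ > (CH₃)₂CH–OTf > (CH₃)₂CH–ONs > (CH₃)₂CH–OPO(OH)₂ > (CH₃)₂CH–OBz > (CH₃)₂CH–OC₂H₅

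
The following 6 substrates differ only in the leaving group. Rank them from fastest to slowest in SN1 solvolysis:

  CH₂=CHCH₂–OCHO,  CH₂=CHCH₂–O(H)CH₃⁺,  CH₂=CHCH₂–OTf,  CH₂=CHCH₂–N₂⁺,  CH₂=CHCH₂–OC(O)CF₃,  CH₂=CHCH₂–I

With the same alkyl group throughout, only the leaving group differentiates the rates.
The more stable X⁻ (or X) is on its own — i.e. the weaker a base it is — the better a leaving group it makes.
CH₂=CHCH₂–N₂⁺ loses N₂: no meaningful conjugate acid; N₂ departs as an exceptionally stable neutral molecule
CH₂=CHCH₂–OTf loses OTf⁻: pKₐ(CF₃SO₃H (triflic acid)) ≈ -14
CH₂=CHCH₂–I loses I⁻: pKₐ(HI) ≈ -10
CH₂=CHCH₂–O(H)CH₃⁺ loses R'OH: pKₐ(R'OH₂⁺) ≈ -2.4
CH₂=CHCH₂–OC(O)CF₃ loses CF₃COO⁻: pKₐ(CF₃COOH) ≈ 0.2
CH₂=CHCH₂–OCHO loses HCOO⁻: pKₐ(HCOOH) ≈ 3.8

CH₂=CHCH₂–N₂⁺ > CH₂=CHCH₂–OTf > CH₂=CHCH₂–I > CH₂=CHCH₂–O(H)CH₃⁺ > CH₂=CHCH₂–OC(O)CF₃ > CH₂=CHCH₂–OCHO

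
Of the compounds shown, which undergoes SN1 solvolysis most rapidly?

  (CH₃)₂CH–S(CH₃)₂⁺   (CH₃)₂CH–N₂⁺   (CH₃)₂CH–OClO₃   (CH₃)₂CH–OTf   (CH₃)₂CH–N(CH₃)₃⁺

(CH₃)₂CH–N₂⁺

Same R in every case — rank the leaving groups.
A good leaving group is a weak base: the lower the pKₐ of its conjugate acid, the more readily it departs.
(CH₃)₂CH–N₂⁺ loses N₂: no meaningful conjugate acid; N₂ departs as an exceptionally stable neutral molecule
(CH₃)₂CH–OTf loses OTf⁻: pKₐ(CF₃SO₃H (triflic acid)) ≈ -14
(CH₃)₂CH–OClO₃ loses ClO₄⁻: pKₐ(HClO₄) ≈ -10
(CH₃)₂CH–S(CH₃)₂⁺ loses SR'₂: pKₐ(R'₂SH⁺) ≈ -7
(CH₃)₂CH–N(CH₃)₃⁺ loses NR'₃: pKₐ(R'₃NH⁺) ≈ 10.7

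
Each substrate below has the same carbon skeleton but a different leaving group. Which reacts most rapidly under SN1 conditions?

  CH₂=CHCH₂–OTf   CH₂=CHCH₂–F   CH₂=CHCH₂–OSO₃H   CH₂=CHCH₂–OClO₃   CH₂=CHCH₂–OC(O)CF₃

CH₂=CHCH₂–OTf

Same R in every case — rank the leaving groups.
A good leaving group is a weak base: the lower the pKₐ of its conjugate acid, the more readily it departs.
CH₂=CHCH₂–OTf loses OTf⁻: pKₐ(CF₃SO₃H (triflic acid)) ≈ -14
CH₂=CHCH₂–OClO₃ loses ClO₄⁻: pKₐ(HClO₄) ≈ -10
CH₂=CHCH₂–OSO₃H loses HSO₄⁻: pKₐ(H₂SO₄) ≈ -3
CH₂=CHCH₂–OC(O)CF₃ loses CF₃COO⁻: pKₐ(CF₃COOH) ≈ 0.2
CH₂=CHCH₂–F loses F⁻: pKₐ(HF) ≈ 3.2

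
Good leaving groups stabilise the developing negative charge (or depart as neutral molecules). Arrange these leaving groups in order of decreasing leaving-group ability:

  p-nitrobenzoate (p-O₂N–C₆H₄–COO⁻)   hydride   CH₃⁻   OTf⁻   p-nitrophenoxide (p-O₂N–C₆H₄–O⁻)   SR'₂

OTf⁻: pKₐ(CF₃SO₃H (triflic acid)) ≈ -14
SR'₂: pKₐ(R'₂SH⁺) ≈ -7
p-nitrobenzoate (p-O₂N–C₆H₄–COO⁻): pKₐ(p-nitrobenzoic acid) ≈ 3.4
p-nitrophenoxide (p-O₂N–C₆H₄–O⁻): pKₐ(p-nitrophenol) ≈ 7.2
hydride: pKₐ(H₂) ≈ 36 — extremely strong base; leaves only in special hydride-transfer contexts
CH₃⁻: pKₐ(CH₄) ≈ 48

OTf⁻ > SR'₂ > p-nitrobenzoate (p-O₂N–C₆H₄–COO⁻) > p-nitrophenoxide (p-O₂N–C₆H₄–O⁻) > hydride > CH₃⁻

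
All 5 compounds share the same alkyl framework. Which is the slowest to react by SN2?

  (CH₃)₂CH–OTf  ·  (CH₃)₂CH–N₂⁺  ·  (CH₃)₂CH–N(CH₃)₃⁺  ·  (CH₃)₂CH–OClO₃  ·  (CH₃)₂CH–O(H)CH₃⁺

Identical carbon frameworks mean the comparison reduces to leaving-group quality.
Leaving-group ability tracks the stability of the departed species; conjugate-acid pKₐ is the usual yardstick (lower pKₐ → better LG).
(CH₃)₂CH–N₂⁺ loses N₂: no meaningful conjugate acid; N₂ departs as an exceptionally stable neutral molecule
(CH₃)₂CH–OTf loses OTf⁻: pKₐ(CF₃SO₃H (triflic acid)) ≈ -14
(CH₃)₂CH–OClO₃ loses ClO₄⁻: pKₐ(HClO₄) ≈ -10
(CH₃)₂CH–O(H)CH₃⁺ loses R'OH: pKₐ(R'OH₂⁺) ≈ -2.4
(CH₃)₂CH–N(CH₃)₃⁺ loses NR'₃: pKₐ(R'₃NH⁺) ≈ 10.7

(CH₃)₂CH–N(CH₃)₃⁺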